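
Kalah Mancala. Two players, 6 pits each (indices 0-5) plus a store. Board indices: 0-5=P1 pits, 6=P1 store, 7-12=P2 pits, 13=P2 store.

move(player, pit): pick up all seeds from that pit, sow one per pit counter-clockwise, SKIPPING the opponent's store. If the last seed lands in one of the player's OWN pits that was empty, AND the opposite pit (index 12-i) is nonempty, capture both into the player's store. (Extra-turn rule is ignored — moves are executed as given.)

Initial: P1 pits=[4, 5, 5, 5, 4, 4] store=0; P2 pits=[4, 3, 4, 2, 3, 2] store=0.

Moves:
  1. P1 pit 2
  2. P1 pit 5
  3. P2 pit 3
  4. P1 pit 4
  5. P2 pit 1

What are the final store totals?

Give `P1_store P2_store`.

Move 1: P1 pit2 -> P1=[4,5,0,6,5,5](1) P2=[5,3,4,2,3,2](0)
Move 2: P1 pit5 -> P1=[4,5,0,6,5,0](2) P2=[6,4,5,3,3,2](0)
Move 3: P2 pit3 -> P1=[4,5,0,6,5,0](2) P2=[6,4,5,0,4,3](1)
Move 4: P1 pit4 -> P1=[4,5,0,6,0,1](3) P2=[7,5,6,0,4,3](1)
Move 5: P2 pit1 -> P1=[4,5,0,6,0,1](3) P2=[7,0,7,1,5,4](2)

Answer: 3 2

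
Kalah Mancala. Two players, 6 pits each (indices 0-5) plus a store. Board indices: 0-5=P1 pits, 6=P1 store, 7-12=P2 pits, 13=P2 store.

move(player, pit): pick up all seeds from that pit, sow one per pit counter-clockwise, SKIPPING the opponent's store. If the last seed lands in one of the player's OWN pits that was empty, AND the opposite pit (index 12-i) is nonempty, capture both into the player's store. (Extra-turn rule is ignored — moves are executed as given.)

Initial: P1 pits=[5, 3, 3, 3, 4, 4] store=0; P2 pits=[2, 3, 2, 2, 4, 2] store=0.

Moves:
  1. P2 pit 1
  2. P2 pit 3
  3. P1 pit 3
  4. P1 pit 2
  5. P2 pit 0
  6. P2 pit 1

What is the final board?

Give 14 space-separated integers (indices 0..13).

Answer: 5 3 0 1 6 6 1 0 0 5 0 6 3 1

Derivation:
Move 1: P2 pit1 -> P1=[5,3,3,3,4,4](0) P2=[2,0,3,3,5,2](0)
Move 2: P2 pit3 -> P1=[5,3,3,3,4,4](0) P2=[2,0,3,0,6,3](1)
Move 3: P1 pit3 -> P1=[5,3,3,0,5,5](1) P2=[2,0,3,0,6,3](1)
Move 4: P1 pit2 -> P1=[5,3,0,1,6,6](1) P2=[2,0,3,0,6,3](1)
Move 5: P2 pit0 -> P1=[5,3,0,1,6,6](1) P2=[0,1,4,0,6,3](1)
Move 6: P2 pit1 -> P1=[5,3,0,1,6,6](1) P2=[0,0,5,0,6,3](1)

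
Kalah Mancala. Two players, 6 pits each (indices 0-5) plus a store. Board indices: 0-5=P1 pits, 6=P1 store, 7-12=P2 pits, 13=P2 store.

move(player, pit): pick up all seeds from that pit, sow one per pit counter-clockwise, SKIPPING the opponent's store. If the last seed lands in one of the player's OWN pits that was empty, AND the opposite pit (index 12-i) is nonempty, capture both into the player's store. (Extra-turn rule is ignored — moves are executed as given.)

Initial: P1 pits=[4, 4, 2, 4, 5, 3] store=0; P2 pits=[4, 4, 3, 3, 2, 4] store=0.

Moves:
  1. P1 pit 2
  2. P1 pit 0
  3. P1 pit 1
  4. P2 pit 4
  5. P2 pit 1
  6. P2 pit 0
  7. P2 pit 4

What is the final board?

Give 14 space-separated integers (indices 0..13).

Answer: 0 0 2 7 8 4 1 0 1 5 5 0 7 2

Derivation:
Move 1: P1 pit2 -> P1=[4,4,0,5,6,3](0) P2=[4,4,3,3,2,4](0)
Move 2: P1 pit0 -> P1=[0,5,1,6,7,3](0) P2=[4,4,3,3,2,4](0)
Move 3: P1 pit1 -> P1=[0,0,2,7,8,4](1) P2=[4,4,3,3,2,4](0)
Move 4: P2 pit4 -> P1=[0,0,2,7,8,4](1) P2=[4,4,3,3,0,5](1)
Move 5: P2 pit1 -> P1=[0,0,2,7,8,4](1) P2=[4,0,4,4,1,6](1)
Move 6: P2 pit0 -> P1=[0,0,2,7,8,4](1) P2=[0,1,5,5,2,6](1)
Move 7: P2 pit4 -> P1=[0,0,2,7,8,4](1) P2=[0,1,5,5,0,7](2)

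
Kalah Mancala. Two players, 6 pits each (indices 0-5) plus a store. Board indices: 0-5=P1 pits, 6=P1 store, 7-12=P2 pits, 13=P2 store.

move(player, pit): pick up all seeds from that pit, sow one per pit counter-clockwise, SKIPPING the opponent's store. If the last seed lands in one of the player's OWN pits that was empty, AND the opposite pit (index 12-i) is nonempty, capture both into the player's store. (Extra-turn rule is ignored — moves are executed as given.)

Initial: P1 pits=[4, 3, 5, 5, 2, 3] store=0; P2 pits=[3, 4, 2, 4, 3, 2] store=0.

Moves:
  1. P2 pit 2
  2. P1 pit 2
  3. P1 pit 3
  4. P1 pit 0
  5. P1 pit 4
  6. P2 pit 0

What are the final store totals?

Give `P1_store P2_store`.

Move 1: P2 pit2 -> P1=[4,3,5,5,2,3](0) P2=[3,4,0,5,4,2](0)
Move 2: P1 pit2 -> P1=[4,3,0,6,3,4](1) P2=[4,4,0,5,4,2](0)
Move 3: P1 pit3 -> P1=[4,3,0,0,4,5](2) P2=[5,5,1,5,4,2](0)
Move 4: P1 pit0 -> P1=[0,4,1,1,5,5](2) P2=[5,5,1,5,4,2](0)
Move 5: P1 pit4 -> P1=[0,4,1,1,0,6](3) P2=[6,6,2,5,4,2](0)
Move 6: P2 pit0 -> P1=[0,4,1,1,0,6](3) P2=[0,7,3,6,5,3](1)

Answer: 3 1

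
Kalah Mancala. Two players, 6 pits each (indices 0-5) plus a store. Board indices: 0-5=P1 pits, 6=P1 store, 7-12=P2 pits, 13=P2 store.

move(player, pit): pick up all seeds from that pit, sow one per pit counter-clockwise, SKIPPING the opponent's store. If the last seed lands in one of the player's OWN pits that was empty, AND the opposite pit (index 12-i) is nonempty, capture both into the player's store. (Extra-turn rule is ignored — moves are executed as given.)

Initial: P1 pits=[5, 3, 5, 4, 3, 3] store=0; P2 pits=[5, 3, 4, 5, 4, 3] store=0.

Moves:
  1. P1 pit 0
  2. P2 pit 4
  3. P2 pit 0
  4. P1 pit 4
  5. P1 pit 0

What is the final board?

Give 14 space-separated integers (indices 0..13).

Move 1: P1 pit0 -> P1=[0,4,6,5,4,4](0) P2=[5,3,4,5,4,3](0)
Move 2: P2 pit4 -> P1=[1,5,6,5,4,4](0) P2=[5,3,4,5,0,4](1)
Move 3: P2 pit0 -> P1=[1,5,6,5,4,4](0) P2=[0,4,5,6,1,5](1)
Move 4: P1 pit4 -> P1=[1,5,6,5,0,5](1) P2=[1,5,5,6,1,5](1)
Move 5: P1 pit0 -> P1=[0,6,6,5,0,5](1) P2=[1,5,5,6,1,5](1)

Answer: 0 6 6 5 0 5 1 1 5 5 6 1 5 1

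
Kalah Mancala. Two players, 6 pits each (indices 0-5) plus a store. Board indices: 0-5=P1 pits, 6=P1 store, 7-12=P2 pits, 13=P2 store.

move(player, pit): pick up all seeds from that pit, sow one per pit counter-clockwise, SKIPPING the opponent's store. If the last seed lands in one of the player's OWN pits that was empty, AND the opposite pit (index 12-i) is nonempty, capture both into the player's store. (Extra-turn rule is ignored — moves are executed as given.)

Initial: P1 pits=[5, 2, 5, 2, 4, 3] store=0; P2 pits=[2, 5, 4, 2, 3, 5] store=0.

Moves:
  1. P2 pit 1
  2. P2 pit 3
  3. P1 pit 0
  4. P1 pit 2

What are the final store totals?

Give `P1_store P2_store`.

Answer: 1 2

Derivation:
Move 1: P2 pit1 -> P1=[5,2,5,2,4,3](0) P2=[2,0,5,3,4,6](1)
Move 2: P2 pit3 -> P1=[5,2,5,2,4,3](0) P2=[2,0,5,0,5,7](2)
Move 3: P1 pit0 -> P1=[0,3,6,3,5,4](0) P2=[2,0,5,0,5,7](2)
Move 4: P1 pit2 -> P1=[0,3,0,4,6,5](1) P2=[3,1,5,0,5,7](2)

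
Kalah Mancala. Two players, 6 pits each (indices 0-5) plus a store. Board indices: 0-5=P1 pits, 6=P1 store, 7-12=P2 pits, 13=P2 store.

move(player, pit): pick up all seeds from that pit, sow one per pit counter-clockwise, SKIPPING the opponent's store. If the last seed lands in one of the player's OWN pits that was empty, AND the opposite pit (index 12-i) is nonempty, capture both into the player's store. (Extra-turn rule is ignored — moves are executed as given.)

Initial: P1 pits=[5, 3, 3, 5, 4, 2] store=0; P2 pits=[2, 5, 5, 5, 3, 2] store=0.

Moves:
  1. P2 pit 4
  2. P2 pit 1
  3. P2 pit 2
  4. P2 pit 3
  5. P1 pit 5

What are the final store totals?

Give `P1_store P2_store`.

Move 1: P2 pit4 -> P1=[6,3,3,5,4,2](0) P2=[2,5,5,5,0,3](1)
Move 2: P2 pit1 -> P1=[6,3,3,5,4,2](0) P2=[2,0,6,6,1,4](2)
Move 3: P2 pit2 -> P1=[7,4,3,5,4,2](0) P2=[2,0,0,7,2,5](3)
Move 4: P2 pit3 -> P1=[8,5,4,6,4,2](0) P2=[2,0,0,0,3,6](4)
Move 5: P1 pit5 -> P1=[8,5,4,6,4,0](1) P2=[3,0,0,0,3,6](4)

Answer: 1 4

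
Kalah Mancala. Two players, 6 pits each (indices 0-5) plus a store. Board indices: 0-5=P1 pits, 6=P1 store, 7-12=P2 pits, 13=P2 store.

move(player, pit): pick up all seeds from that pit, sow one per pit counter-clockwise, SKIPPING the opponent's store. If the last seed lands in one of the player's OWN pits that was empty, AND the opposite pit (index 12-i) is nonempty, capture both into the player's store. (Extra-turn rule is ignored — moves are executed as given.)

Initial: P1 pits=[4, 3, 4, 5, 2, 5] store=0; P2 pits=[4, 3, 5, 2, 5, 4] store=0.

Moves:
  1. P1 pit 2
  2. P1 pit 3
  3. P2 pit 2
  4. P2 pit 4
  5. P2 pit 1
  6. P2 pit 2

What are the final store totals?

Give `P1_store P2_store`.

Move 1: P1 pit2 -> P1=[4,3,0,6,3,6](1) P2=[4,3,5,2,5,4](0)
Move 2: P1 pit3 -> P1=[4,3,0,0,4,7](2) P2=[5,4,6,2,5,4](0)
Move 3: P2 pit2 -> P1=[5,4,0,0,4,7](2) P2=[5,4,0,3,6,5](1)
Move 4: P2 pit4 -> P1=[6,5,1,1,4,7](2) P2=[5,4,0,3,0,6](2)
Move 5: P2 pit1 -> P1=[6,5,1,1,4,7](2) P2=[5,0,1,4,1,7](2)
Move 6: P2 pit2 -> P1=[6,5,1,1,4,7](2) P2=[5,0,0,5,1,7](2)

Answer: 2 2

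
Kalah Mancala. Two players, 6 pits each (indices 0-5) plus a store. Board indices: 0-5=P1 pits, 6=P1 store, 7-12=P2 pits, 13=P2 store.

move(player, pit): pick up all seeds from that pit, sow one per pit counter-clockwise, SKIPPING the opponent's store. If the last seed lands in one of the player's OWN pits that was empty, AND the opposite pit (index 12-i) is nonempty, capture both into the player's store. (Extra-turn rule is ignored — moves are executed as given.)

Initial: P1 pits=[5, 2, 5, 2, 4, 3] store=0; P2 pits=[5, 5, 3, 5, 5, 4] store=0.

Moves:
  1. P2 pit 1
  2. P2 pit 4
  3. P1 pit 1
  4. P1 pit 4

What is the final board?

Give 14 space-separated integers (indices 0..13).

Answer: 6 0 7 4 0 4 1 6 1 5 6 0 6 2

Derivation:
Move 1: P2 pit1 -> P1=[5,2,5,2,4,3](0) P2=[5,0,4,6,6,5](1)
Move 2: P2 pit4 -> P1=[6,3,6,3,4,3](0) P2=[5,0,4,6,0,6](2)
Move 3: P1 pit1 -> P1=[6,0,7,4,5,3](0) P2=[5,0,4,6,0,6](2)
Move 4: P1 pit4 -> P1=[6,0,7,4,0,4](1) P2=[6,1,5,6,0,6](2)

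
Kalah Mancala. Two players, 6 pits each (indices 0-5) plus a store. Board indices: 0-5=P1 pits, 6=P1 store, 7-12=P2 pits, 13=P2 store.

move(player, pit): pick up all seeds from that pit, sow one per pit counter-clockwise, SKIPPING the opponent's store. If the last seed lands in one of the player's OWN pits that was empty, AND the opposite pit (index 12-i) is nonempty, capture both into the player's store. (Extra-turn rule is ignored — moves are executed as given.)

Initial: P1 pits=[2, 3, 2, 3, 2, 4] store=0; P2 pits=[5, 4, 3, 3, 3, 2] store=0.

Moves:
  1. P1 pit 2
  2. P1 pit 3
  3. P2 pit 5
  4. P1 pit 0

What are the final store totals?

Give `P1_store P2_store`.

Answer: 5 1

Derivation:
Move 1: P1 pit2 -> P1=[2,3,0,4,3,4](0) P2=[5,4,3,3,3,2](0)
Move 2: P1 pit3 -> P1=[2,3,0,0,4,5](1) P2=[6,4,3,3,3,2](0)
Move 3: P2 pit5 -> P1=[3,3,0,0,4,5](1) P2=[6,4,3,3,3,0](1)
Move 4: P1 pit0 -> P1=[0,4,1,0,4,5](5) P2=[6,4,0,3,3,0](1)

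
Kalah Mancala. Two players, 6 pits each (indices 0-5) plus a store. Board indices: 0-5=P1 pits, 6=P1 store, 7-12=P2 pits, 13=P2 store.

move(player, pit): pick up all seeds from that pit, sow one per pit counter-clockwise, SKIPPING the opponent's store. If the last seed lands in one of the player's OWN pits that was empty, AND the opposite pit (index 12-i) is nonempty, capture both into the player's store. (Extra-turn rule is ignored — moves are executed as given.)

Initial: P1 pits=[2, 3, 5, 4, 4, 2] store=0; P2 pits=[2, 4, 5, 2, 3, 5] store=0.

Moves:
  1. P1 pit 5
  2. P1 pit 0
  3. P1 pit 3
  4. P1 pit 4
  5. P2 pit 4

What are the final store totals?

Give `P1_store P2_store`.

Answer: 3 1

Derivation:
Move 1: P1 pit5 -> P1=[2,3,5,4,4,0](1) P2=[3,4,5,2,3,5](0)
Move 2: P1 pit0 -> P1=[0,4,6,4,4,0](1) P2=[3,4,5,2,3,5](0)
Move 3: P1 pit3 -> P1=[0,4,6,0,5,1](2) P2=[4,4,5,2,3,5](0)
Move 4: P1 pit4 -> P1=[0,4,6,0,0,2](3) P2=[5,5,6,2,3,5](0)
Move 5: P2 pit4 -> P1=[1,4,6,0,0,2](3) P2=[5,5,6,2,0,6](1)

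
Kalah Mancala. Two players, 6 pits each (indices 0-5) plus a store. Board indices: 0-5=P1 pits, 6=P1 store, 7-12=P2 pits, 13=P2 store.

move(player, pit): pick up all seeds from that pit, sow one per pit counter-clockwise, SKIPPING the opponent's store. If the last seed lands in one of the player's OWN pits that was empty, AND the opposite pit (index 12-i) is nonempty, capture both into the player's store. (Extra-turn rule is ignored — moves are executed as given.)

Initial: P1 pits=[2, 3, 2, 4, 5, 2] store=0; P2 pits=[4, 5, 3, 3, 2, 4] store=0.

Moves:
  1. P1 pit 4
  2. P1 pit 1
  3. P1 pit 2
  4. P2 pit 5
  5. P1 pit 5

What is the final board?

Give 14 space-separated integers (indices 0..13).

Move 1: P1 pit4 -> P1=[2,3,2,4,0,3](1) P2=[5,6,4,3,2,4](0)
Move 2: P1 pit1 -> P1=[2,0,3,5,0,3](8) P2=[5,0,4,3,2,4](0)
Move 3: P1 pit2 -> P1=[2,0,0,6,1,4](8) P2=[5,0,4,3,2,4](0)
Move 4: P2 pit5 -> P1=[3,1,1,6,1,4](8) P2=[5,0,4,3,2,0](1)
Move 5: P1 pit5 -> P1=[3,1,1,6,1,0](9) P2=[6,1,5,3,2,0](1)

Answer: 3 1 1 6 1 0 9 6 1 5 3 2 0 1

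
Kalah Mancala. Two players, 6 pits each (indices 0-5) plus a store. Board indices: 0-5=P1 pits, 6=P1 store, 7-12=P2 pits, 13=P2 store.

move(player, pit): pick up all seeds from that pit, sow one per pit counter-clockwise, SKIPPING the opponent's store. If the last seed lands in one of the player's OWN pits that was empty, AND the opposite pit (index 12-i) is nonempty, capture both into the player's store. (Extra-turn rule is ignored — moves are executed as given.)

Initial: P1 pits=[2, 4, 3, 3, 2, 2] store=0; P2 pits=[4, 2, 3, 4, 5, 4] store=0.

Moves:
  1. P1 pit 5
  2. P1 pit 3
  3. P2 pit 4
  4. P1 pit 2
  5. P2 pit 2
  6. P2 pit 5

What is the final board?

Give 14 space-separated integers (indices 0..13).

Move 1: P1 pit5 -> P1=[2,4,3,3,2,0](1) P2=[5,2,3,4,5,4](0)
Move 2: P1 pit3 -> P1=[2,4,3,0,3,1](2) P2=[5,2,3,4,5,4](0)
Move 3: P2 pit4 -> P1=[3,5,4,0,3,1](2) P2=[5,2,3,4,0,5](1)
Move 4: P1 pit2 -> P1=[3,5,0,1,4,2](3) P2=[5,2,3,4,0,5](1)
Move 5: P2 pit2 -> P1=[3,5,0,1,4,2](3) P2=[5,2,0,5,1,6](1)
Move 6: P2 pit5 -> P1=[4,6,1,2,5,2](3) P2=[5,2,0,5,1,0](2)

Answer: 4 6 1 2 5 2 3 5 2 0 5 1 0 2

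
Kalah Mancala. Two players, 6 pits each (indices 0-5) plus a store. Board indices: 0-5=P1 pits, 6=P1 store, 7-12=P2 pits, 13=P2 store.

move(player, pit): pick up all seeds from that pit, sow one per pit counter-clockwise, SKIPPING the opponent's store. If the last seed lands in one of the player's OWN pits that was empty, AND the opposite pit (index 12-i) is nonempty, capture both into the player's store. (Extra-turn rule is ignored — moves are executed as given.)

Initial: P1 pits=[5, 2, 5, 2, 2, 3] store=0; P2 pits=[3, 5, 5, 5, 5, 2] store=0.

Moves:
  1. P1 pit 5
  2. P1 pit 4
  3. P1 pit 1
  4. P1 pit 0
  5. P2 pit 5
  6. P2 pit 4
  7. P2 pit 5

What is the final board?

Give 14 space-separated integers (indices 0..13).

Answer: 2 2 8 4 1 2 2 4 6 5 5 0 0 3

Derivation:
Move 1: P1 pit5 -> P1=[5,2,5,2,2,0](1) P2=[4,6,5,5,5,2](0)
Move 2: P1 pit4 -> P1=[5,2,5,2,0,1](2) P2=[4,6,5,5,5,2](0)
Move 3: P1 pit1 -> P1=[5,0,6,3,0,1](2) P2=[4,6,5,5,5,2](0)
Move 4: P1 pit0 -> P1=[0,1,7,4,1,2](2) P2=[4,6,5,5,5,2](0)
Move 5: P2 pit5 -> P1=[1,1,7,4,1,2](2) P2=[4,6,5,5,5,0](1)
Move 6: P2 pit4 -> P1=[2,2,8,4,1,2](2) P2=[4,6,5,5,0,1](2)
Move 7: P2 pit5 -> P1=[2,2,8,4,1,2](2) P2=[4,6,5,5,0,0](3)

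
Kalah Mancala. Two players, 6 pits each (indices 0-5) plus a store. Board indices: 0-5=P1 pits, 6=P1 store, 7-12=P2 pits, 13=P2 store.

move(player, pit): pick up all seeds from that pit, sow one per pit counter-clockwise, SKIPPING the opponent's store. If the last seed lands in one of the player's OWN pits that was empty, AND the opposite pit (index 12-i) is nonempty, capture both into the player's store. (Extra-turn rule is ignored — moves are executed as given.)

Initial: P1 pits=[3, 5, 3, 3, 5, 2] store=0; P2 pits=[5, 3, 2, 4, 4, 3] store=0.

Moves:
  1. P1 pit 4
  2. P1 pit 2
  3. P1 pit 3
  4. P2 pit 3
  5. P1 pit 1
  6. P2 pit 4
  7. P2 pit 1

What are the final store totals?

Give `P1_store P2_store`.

Move 1: P1 pit4 -> P1=[3,5,3,3,0,3](1) P2=[6,4,3,4,4,3](0)
Move 2: P1 pit2 -> P1=[3,5,0,4,1,4](1) P2=[6,4,3,4,4,3](0)
Move 3: P1 pit3 -> P1=[3,5,0,0,2,5](2) P2=[7,4,3,4,4,3](0)
Move 4: P2 pit3 -> P1=[4,5,0,0,2,5](2) P2=[7,4,3,0,5,4](1)
Move 5: P1 pit1 -> P1=[4,0,1,1,3,6](3) P2=[7,4,3,0,5,4](1)
Move 6: P2 pit4 -> P1=[5,1,2,1,3,6](3) P2=[7,4,3,0,0,5](2)
Move 7: P2 pit1 -> P1=[5,1,2,1,3,6](3) P2=[7,0,4,1,1,6](2)

Answer: 3 2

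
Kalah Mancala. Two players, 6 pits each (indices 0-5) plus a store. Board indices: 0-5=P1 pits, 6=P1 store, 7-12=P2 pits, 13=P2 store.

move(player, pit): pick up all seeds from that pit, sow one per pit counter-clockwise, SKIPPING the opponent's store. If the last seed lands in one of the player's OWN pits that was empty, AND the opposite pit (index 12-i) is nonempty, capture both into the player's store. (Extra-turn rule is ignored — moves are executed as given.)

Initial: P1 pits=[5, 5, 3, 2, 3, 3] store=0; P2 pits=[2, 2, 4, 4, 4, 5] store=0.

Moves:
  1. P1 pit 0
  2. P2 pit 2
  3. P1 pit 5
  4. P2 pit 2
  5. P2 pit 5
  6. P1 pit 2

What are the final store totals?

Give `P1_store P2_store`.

Move 1: P1 pit0 -> P1=[0,6,4,3,4,4](0) P2=[2,2,4,4,4,5](0)
Move 2: P2 pit2 -> P1=[0,6,4,3,4,4](0) P2=[2,2,0,5,5,6](1)
Move 3: P1 pit5 -> P1=[0,6,4,3,4,0](1) P2=[3,3,1,5,5,6](1)
Move 4: P2 pit2 -> P1=[0,6,4,3,4,0](1) P2=[3,3,0,6,5,6](1)
Move 5: P2 pit5 -> P1=[1,7,5,4,5,0](1) P2=[3,3,0,6,5,0](2)
Move 6: P1 pit2 -> P1=[1,7,0,5,6,1](2) P2=[4,3,0,6,5,0](2)

Answer: 2 2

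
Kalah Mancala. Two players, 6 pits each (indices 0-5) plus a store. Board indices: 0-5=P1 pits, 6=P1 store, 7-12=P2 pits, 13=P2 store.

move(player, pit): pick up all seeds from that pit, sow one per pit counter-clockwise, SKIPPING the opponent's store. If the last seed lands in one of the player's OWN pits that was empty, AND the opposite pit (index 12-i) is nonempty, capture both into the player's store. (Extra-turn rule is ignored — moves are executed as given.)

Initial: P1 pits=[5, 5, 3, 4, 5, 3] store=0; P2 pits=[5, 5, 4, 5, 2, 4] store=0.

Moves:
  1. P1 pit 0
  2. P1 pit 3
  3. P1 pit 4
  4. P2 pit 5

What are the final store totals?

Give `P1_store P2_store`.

Move 1: P1 pit0 -> P1=[0,6,4,5,6,4](0) P2=[5,5,4,5,2,4](0)
Move 2: P1 pit3 -> P1=[0,6,4,0,7,5](1) P2=[6,6,4,5,2,4](0)
Move 3: P1 pit4 -> P1=[0,6,4,0,0,6](2) P2=[7,7,5,6,3,4](0)
Move 4: P2 pit5 -> P1=[1,7,5,0,0,6](2) P2=[7,7,5,6,3,0](1)

Answer: 2 1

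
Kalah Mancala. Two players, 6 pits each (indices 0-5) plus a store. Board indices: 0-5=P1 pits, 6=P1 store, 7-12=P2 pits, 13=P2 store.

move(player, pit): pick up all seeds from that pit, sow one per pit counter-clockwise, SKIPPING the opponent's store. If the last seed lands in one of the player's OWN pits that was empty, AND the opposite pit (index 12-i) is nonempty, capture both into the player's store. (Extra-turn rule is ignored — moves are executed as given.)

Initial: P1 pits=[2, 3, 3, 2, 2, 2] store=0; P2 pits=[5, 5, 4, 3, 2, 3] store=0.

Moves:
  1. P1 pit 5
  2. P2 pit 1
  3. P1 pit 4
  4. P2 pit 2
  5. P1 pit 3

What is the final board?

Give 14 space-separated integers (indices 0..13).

Move 1: P1 pit5 -> P1=[2,3,3,2,2,0](1) P2=[6,5,4,3,2,3](0)
Move 2: P2 pit1 -> P1=[2,3,3,2,2,0](1) P2=[6,0,5,4,3,4](1)
Move 3: P1 pit4 -> P1=[2,3,3,2,0,1](2) P2=[6,0,5,4,3,4](1)
Move 4: P2 pit2 -> P1=[3,3,3,2,0,1](2) P2=[6,0,0,5,4,5](2)
Move 5: P1 pit3 -> P1=[3,3,3,0,1,2](2) P2=[6,0,0,5,4,5](2)

Answer: 3 3 3 0 1 2 2 6 0 0 5 4 5 2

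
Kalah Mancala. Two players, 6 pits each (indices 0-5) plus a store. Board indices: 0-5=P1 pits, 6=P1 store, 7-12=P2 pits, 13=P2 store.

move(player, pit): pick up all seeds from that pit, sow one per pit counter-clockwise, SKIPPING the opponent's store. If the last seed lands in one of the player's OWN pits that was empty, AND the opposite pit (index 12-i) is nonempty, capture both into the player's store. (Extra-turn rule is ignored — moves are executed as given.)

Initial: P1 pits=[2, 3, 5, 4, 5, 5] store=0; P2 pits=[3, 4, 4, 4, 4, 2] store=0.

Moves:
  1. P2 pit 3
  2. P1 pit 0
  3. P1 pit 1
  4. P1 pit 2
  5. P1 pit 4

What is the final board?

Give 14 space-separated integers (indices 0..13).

Move 1: P2 pit3 -> P1=[3,3,5,4,5,5](0) P2=[3,4,4,0,5,3](1)
Move 2: P1 pit0 -> P1=[0,4,6,5,5,5](0) P2=[3,4,4,0,5,3](1)
Move 3: P1 pit1 -> P1=[0,0,7,6,6,6](0) P2=[3,4,4,0,5,3](1)
Move 4: P1 pit2 -> P1=[0,0,0,7,7,7](1) P2=[4,5,5,0,5,3](1)
Move 5: P1 pit4 -> P1=[0,0,0,7,0,8](2) P2=[5,6,6,1,6,3](1)

Answer: 0 0 0 7 0 8 2 5 6 6 1 6 3 1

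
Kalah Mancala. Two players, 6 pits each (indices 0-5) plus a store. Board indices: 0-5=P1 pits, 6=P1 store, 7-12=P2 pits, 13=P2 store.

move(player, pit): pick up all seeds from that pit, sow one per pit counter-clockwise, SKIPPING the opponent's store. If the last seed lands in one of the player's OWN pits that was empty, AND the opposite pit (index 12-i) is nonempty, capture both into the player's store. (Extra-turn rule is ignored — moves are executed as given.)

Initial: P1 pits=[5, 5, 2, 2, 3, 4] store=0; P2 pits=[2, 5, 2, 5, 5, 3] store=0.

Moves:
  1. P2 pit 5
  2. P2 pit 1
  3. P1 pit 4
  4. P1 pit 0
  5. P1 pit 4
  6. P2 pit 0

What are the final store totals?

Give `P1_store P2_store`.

Move 1: P2 pit5 -> P1=[6,6,2,2,3,4](0) P2=[2,5,2,5,5,0](1)
Move 2: P2 pit1 -> P1=[6,6,2,2,3,4](0) P2=[2,0,3,6,6,1](2)
Move 3: P1 pit4 -> P1=[6,6,2,2,0,5](1) P2=[3,0,3,6,6,1](2)
Move 4: P1 pit0 -> P1=[0,7,3,3,1,6](2) P2=[3,0,3,6,6,1](2)
Move 5: P1 pit4 -> P1=[0,7,3,3,0,7](2) P2=[3,0,3,6,6,1](2)
Move 6: P2 pit0 -> P1=[0,7,3,3,0,7](2) P2=[0,1,4,7,6,1](2)

Answer: 2 2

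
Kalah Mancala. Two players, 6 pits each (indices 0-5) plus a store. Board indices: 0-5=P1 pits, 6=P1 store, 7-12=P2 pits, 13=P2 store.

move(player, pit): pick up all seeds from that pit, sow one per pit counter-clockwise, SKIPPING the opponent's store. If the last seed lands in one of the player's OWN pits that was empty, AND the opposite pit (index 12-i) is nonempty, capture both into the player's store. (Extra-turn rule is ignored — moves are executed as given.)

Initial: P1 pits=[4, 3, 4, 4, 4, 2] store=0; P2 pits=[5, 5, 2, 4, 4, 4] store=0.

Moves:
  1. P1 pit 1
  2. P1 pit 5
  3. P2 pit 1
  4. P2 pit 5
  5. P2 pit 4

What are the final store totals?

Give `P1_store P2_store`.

Move 1: P1 pit1 -> P1=[4,0,5,5,5,2](0) P2=[5,5,2,4,4,4](0)
Move 2: P1 pit5 -> P1=[4,0,5,5,5,0](1) P2=[6,5,2,4,4,4](0)
Move 3: P2 pit1 -> P1=[4,0,5,5,5,0](1) P2=[6,0,3,5,5,5](1)
Move 4: P2 pit5 -> P1=[5,1,6,6,5,0](1) P2=[6,0,3,5,5,0](2)
Move 5: P2 pit4 -> P1=[6,2,7,6,5,0](1) P2=[6,0,3,5,0,1](3)

Answer: 1 3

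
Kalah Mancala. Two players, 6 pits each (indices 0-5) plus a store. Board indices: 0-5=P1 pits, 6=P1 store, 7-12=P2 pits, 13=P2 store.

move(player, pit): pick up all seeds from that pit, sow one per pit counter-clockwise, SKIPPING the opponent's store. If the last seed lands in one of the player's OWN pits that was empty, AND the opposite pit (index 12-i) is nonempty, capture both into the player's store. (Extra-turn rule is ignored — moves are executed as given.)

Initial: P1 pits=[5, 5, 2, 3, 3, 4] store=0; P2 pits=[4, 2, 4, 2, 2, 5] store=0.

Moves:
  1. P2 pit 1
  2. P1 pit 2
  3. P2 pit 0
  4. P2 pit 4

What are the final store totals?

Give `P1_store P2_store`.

Move 1: P2 pit1 -> P1=[5,5,2,3,3,4](0) P2=[4,0,5,3,2,5](0)
Move 2: P1 pit2 -> P1=[5,5,0,4,4,4](0) P2=[4,0,5,3,2,5](0)
Move 3: P2 pit0 -> P1=[5,5,0,4,4,4](0) P2=[0,1,6,4,3,5](0)
Move 4: P2 pit4 -> P1=[6,5,0,4,4,4](0) P2=[0,1,6,4,0,6](1)

Answer: 0 1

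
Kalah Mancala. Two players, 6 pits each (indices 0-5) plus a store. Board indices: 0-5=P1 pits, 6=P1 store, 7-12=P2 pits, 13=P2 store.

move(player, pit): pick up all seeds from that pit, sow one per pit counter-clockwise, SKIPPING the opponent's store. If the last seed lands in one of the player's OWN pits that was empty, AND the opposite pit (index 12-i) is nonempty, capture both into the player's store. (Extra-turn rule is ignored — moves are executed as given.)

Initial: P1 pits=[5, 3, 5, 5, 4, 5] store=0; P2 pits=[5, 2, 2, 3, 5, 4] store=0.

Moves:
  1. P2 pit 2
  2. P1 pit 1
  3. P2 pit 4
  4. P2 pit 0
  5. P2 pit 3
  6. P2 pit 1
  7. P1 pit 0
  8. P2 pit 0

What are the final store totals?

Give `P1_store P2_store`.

Answer: 1 9

Derivation:
Move 1: P2 pit2 -> P1=[5,3,5,5,4,5](0) P2=[5,2,0,4,6,4](0)
Move 2: P1 pit1 -> P1=[5,0,6,6,5,5](0) P2=[5,2,0,4,6,4](0)
Move 3: P2 pit4 -> P1=[6,1,7,7,5,5](0) P2=[5,2,0,4,0,5](1)
Move 4: P2 pit0 -> P1=[6,1,7,7,5,5](0) P2=[0,3,1,5,1,6](1)
Move 5: P2 pit3 -> P1=[7,2,7,7,5,5](0) P2=[0,3,1,0,2,7](2)
Move 6: P2 pit1 -> P1=[7,2,7,7,5,5](0) P2=[0,0,2,1,3,7](2)
Move 7: P1 pit0 -> P1=[0,3,8,8,6,6](1) P2=[1,0,2,1,3,7](2)
Move 8: P2 pit0 -> P1=[0,3,8,8,0,6](1) P2=[0,0,2,1,3,7](9)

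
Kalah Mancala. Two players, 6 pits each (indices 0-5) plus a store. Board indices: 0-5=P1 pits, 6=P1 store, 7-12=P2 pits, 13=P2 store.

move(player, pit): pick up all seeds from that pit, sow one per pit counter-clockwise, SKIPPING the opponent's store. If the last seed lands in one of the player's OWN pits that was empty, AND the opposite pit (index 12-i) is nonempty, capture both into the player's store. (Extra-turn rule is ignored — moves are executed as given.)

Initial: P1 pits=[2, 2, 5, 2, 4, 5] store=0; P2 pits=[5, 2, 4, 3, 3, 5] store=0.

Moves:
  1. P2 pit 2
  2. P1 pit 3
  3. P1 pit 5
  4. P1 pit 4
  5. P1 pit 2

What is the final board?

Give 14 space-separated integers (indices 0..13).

Move 1: P2 pit2 -> P1=[2,2,5,2,4,5](0) P2=[5,2,0,4,4,6](1)
Move 2: P1 pit3 -> P1=[2,2,5,0,5,6](0) P2=[5,2,0,4,4,6](1)
Move 3: P1 pit5 -> P1=[2,2,5,0,5,0](1) P2=[6,3,1,5,5,6](1)
Move 4: P1 pit4 -> P1=[2,2,5,0,0,1](2) P2=[7,4,2,5,5,6](1)
Move 5: P1 pit2 -> P1=[2,2,0,1,1,2](3) P2=[8,4,2,5,5,6](1)

Answer: 2 2 0 1 1 2 3 8 4 2 5 5 6 1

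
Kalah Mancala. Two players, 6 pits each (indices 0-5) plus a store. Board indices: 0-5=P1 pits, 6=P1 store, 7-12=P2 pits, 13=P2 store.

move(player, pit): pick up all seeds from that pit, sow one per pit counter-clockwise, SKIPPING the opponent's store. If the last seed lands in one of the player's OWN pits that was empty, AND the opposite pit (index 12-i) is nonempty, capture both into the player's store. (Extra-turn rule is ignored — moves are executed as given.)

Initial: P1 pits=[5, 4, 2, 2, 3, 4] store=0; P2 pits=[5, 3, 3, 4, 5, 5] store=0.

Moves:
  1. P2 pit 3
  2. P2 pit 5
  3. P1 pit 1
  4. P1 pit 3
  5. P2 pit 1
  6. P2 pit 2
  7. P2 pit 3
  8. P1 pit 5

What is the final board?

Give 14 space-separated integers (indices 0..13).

Answer: 7 0 4 0 6 0 3 7 1 1 1 10 2 3

Derivation:
Move 1: P2 pit3 -> P1=[6,4,2,2,3,4](0) P2=[5,3,3,0,6,6](1)
Move 2: P2 pit5 -> P1=[7,5,3,3,4,4](0) P2=[5,3,3,0,6,0](2)
Move 3: P1 pit1 -> P1=[7,0,4,4,5,5](1) P2=[5,3,3,0,6,0](2)
Move 4: P1 pit3 -> P1=[7,0,4,0,6,6](2) P2=[6,3,3,0,6,0](2)
Move 5: P2 pit1 -> P1=[7,0,4,0,6,6](2) P2=[6,0,4,1,7,0](2)
Move 6: P2 pit2 -> P1=[7,0,4,0,6,6](2) P2=[6,0,0,2,8,1](3)
Move 7: P2 pit3 -> P1=[7,0,4,0,6,6](2) P2=[6,0,0,0,9,2](3)
Move 8: P1 pit5 -> P1=[7,0,4,0,6,0](3) P2=[7,1,1,1,10,2](3)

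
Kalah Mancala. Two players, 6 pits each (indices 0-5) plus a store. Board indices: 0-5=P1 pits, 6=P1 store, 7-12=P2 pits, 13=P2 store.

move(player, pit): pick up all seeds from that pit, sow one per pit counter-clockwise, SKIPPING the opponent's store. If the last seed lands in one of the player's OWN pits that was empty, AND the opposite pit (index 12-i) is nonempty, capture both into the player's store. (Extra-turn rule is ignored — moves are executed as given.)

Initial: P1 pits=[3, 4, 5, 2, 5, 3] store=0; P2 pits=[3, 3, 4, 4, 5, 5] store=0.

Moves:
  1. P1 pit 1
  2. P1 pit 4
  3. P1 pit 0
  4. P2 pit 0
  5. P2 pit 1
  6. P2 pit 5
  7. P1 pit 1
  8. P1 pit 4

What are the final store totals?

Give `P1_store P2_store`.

Answer: 1 2

Derivation:
Move 1: P1 pit1 -> P1=[3,0,6,3,6,4](0) P2=[3,3,4,4,5,5](0)
Move 2: P1 pit4 -> P1=[3,0,6,3,0,5](1) P2=[4,4,5,5,5,5](0)
Move 3: P1 pit0 -> P1=[0,1,7,4,0,5](1) P2=[4,4,5,5,5,5](0)
Move 4: P2 pit0 -> P1=[0,1,7,4,0,5](1) P2=[0,5,6,6,6,5](0)
Move 5: P2 pit1 -> P1=[0,1,7,4,0,5](1) P2=[0,0,7,7,7,6](1)
Move 6: P2 pit5 -> P1=[1,2,8,5,1,5](1) P2=[0,0,7,7,7,0](2)
Move 7: P1 pit1 -> P1=[1,0,9,6,1,5](1) P2=[0,0,7,7,7,0](2)
Move 8: P1 pit4 -> P1=[1,0,9,6,0,6](1) P2=[0,0,7,7,7,0](2)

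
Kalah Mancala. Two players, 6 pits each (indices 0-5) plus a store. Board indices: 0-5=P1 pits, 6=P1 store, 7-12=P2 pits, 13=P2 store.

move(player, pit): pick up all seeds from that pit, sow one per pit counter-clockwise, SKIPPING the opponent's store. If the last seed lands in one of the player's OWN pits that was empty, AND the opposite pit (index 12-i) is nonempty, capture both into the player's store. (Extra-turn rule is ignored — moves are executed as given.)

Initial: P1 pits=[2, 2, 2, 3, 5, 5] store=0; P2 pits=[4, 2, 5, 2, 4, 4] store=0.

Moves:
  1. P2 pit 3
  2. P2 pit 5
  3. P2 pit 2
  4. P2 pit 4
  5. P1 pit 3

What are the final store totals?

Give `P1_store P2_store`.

Answer: 1 3

Derivation:
Move 1: P2 pit3 -> P1=[2,2,2,3,5,5](0) P2=[4,2,5,0,5,5](0)
Move 2: P2 pit5 -> P1=[3,3,3,4,5,5](0) P2=[4,2,5,0,5,0](1)
Move 3: P2 pit2 -> P1=[4,3,3,4,5,5](0) P2=[4,2,0,1,6,1](2)
Move 4: P2 pit4 -> P1=[5,4,4,5,5,5](0) P2=[4,2,0,1,0,2](3)
Move 5: P1 pit3 -> P1=[5,4,4,0,6,6](1) P2=[5,3,0,1,0,2](3)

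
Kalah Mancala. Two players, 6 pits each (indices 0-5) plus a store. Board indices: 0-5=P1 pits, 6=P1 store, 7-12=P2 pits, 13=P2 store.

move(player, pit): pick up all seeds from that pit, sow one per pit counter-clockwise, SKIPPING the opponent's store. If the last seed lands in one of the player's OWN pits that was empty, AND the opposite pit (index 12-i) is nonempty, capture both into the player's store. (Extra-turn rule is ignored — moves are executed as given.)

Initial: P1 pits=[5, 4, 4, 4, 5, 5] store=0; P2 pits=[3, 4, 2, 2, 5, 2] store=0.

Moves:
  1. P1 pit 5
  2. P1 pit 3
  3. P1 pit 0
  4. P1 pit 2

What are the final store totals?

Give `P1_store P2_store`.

Move 1: P1 pit5 -> P1=[5,4,4,4,5,0](1) P2=[4,5,3,3,5,2](0)
Move 2: P1 pit3 -> P1=[5,4,4,0,6,1](2) P2=[5,5,3,3,5,2](0)
Move 3: P1 pit0 -> P1=[0,5,5,1,7,2](2) P2=[5,5,3,3,5,2](0)
Move 4: P1 pit2 -> P1=[0,5,0,2,8,3](3) P2=[6,5,3,3,5,2](0)

Answer: 3 0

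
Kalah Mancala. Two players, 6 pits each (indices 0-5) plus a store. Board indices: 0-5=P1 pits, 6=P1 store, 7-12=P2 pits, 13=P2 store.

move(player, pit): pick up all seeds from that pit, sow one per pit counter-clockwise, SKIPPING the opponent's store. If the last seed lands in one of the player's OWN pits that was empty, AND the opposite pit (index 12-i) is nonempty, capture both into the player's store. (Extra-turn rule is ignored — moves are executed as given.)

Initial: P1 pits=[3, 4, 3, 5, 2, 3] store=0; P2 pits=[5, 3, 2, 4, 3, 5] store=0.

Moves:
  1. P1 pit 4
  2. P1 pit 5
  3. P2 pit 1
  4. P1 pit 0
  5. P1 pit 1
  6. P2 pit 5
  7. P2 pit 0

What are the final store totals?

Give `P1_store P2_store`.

Answer: 3 2

Derivation:
Move 1: P1 pit4 -> P1=[3,4,3,5,0,4](1) P2=[5,3,2,4,3,5](0)
Move 2: P1 pit5 -> P1=[3,4,3,5,0,0](2) P2=[6,4,3,4,3,5](0)
Move 3: P2 pit1 -> P1=[3,4,3,5,0,0](2) P2=[6,0,4,5,4,6](0)
Move 4: P1 pit0 -> P1=[0,5,4,6,0,0](2) P2=[6,0,4,5,4,6](0)
Move 5: P1 pit1 -> P1=[0,0,5,7,1,1](3) P2=[6,0,4,5,4,6](0)
Move 6: P2 pit5 -> P1=[1,1,6,8,2,1](3) P2=[6,0,4,5,4,0](1)
Move 7: P2 pit0 -> P1=[1,1,6,8,2,1](3) P2=[0,1,5,6,5,1](2)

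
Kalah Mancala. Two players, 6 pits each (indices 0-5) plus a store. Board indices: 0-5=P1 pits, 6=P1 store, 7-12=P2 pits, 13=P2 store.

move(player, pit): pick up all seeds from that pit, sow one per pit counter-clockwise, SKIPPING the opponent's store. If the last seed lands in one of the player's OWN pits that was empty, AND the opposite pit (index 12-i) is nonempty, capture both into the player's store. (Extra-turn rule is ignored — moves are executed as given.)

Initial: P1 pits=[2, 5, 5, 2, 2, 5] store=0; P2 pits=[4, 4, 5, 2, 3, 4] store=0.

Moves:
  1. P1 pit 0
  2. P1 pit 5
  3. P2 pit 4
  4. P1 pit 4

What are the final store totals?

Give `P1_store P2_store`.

Move 1: P1 pit0 -> P1=[0,6,6,2,2,5](0) P2=[4,4,5,2,3,4](0)
Move 2: P1 pit5 -> P1=[0,6,6,2,2,0](1) P2=[5,5,6,3,3,4](0)
Move 3: P2 pit4 -> P1=[1,6,6,2,2,0](1) P2=[5,5,6,3,0,5](1)
Move 4: P1 pit4 -> P1=[1,6,6,2,0,1](2) P2=[5,5,6,3,0,5](1)

Answer: 2 1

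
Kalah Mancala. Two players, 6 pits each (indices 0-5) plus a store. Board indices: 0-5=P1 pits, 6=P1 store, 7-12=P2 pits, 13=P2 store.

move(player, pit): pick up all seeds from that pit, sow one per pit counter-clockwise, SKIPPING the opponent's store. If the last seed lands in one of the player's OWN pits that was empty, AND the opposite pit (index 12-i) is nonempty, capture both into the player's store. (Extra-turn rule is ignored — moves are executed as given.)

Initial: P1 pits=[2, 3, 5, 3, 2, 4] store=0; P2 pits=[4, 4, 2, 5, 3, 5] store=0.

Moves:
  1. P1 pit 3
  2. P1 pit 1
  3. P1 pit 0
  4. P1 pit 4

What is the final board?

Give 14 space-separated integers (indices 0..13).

Answer: 0 1 7 1 0 6 2 5 5 2 5 3 5 0

Derivation:
Move 1: P1 pit3 -> P1=[2,3,5,0,3,5](1) P2=[4,4,2,5,3,5](0)
Move 2: P1 pit1 -> P1=[2,0,6,1,4,5](1) P2=[4,4,2,5,3,5](0)
Move 3: P1 pit0 -> P1=[0,1,7,1,4,5](1) P2=[4,4,2,5,3,5](0)
Move 4: P1 pit4 -> P1=[0,1,7,1,0,6](2) P2=[5,5,2,5,3,5](0)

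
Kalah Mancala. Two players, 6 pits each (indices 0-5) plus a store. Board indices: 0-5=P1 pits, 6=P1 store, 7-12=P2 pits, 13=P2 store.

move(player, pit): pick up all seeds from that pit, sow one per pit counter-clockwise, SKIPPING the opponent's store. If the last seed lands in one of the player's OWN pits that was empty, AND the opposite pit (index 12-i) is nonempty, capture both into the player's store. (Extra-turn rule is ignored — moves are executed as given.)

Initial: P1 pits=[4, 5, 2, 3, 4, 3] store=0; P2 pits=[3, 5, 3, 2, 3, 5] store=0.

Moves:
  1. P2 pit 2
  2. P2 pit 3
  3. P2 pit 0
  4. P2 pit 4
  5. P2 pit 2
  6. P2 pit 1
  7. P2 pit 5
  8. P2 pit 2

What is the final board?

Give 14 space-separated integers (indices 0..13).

Answer: 7 7 1 4 0 4 0 1 0 0 2 1 0 15

Derivation:
Move 1: P2 pit2 -> P1=[4,5,2,3,4,3](0) P2=[3,5,0,3,4,6](0)
Move 2: P2 pit3 -> P1=[4,5,2,3,4,3](0) P2=[3,5,0,0,5,7](1)
Move 3: P2 pit0 -> P1=[4,5,0,3,4,3](0) P2=[0,6,1,0,5,7](4)
Move 4: P2 pit4 -> P1=[5,6,1,3,4,3](0) P2=[0,6,1,0,0,8](5)
Move 5: P2 pit2 -> P1=[5,6,0,3,4,3](0) P2=[0,6,0,0,0,8](7)
Move 6: P2 pit1 -> P1=[6,6,0,3,4,3](0) P2=[0,0,1,1,1,9](8)
Move 7: P2 pit5 -> P1=[7,7,1,4,0,4](0) P2=[1,0,1,1,1,0](15)
Move 8: P2 pit2 -> P1=[7,7,1,4,0,4](0) P2=[1,0,0,2,1,0](15)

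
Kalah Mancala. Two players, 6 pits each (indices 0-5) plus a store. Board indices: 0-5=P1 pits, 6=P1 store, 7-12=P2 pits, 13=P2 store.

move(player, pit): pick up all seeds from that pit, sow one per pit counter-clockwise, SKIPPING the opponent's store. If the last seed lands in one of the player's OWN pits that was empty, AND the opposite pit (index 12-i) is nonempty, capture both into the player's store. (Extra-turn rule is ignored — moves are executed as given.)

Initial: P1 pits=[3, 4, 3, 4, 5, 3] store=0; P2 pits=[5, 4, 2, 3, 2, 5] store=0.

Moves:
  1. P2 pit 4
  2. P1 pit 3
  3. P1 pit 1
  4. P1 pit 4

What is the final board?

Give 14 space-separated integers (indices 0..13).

Answer: 3 0 4 1 0 6 2 7 5 3 4 1 6 1

Derivation:
Move 1: P2 pit4 -> P1=[3,4,3,4,5,3](0) P2=[5,4,2,3,0,6](1)
Move 2: P1 pit3 -> P1=[3,4,3,0,6,4](1) P2=[6,4,2,3,0,6](1)
Move 3: P1 pit1 -> P1=[3,0,4,1,7,5](1) P2=[6,4,2,3,0,6](1)
Move 4: P1 pit4 -> P1=[3,0,4,1,0,6](2) P2=[7,5,3,4,1,6](1)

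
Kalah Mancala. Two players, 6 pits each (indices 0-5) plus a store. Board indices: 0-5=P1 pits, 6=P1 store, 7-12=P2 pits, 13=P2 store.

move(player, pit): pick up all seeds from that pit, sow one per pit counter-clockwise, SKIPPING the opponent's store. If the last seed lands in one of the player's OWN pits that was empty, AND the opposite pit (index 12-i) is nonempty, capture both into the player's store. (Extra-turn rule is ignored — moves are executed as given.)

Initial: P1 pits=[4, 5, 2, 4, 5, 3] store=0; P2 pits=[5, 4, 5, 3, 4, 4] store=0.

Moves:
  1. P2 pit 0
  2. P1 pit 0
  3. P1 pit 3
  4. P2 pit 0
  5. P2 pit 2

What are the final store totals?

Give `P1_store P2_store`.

Move 1: P2 pit0 -> P1=[4,5,2,4,5,3](0) P2=[0,5,6,4,5,5](0)
Move 2: P1 pit0 -> P1=[0,6,3,5,6,3](0) P2=[0,5,6,4,5,5](0)
Move 3: P1 pit3 -> P1=[0,6,3,0,7,4](1) P2=[1,6,6,4,5,5](0)
Move 4: P2 pit0 -> P1=[0,6,3,0,7,4](1) P2=[0,7,6,4,5,5](0)
Move 5: P2 pit2 -> P1=[1,7,3,0,7,4](1) P2=[0,7,0,5,6,6](1)

Answer: 1 1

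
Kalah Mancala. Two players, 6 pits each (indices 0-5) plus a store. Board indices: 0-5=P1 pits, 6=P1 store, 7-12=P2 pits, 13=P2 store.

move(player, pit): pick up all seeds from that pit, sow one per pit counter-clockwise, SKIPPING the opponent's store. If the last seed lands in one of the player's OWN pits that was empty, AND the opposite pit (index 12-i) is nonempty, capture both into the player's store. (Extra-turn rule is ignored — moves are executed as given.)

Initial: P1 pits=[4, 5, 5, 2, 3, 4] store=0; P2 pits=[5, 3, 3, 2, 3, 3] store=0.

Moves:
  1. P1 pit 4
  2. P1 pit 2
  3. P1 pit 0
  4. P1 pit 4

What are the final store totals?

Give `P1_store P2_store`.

Move 1: P1 pit4 -> P1=[4,5,5,2,0,5](1) P2=[6,3,3,2,3,3](0)
Move 2: P1 pit2 -> P1=[4,5,0,3,1,6](2) P2=[7,3,3,2,3,3](0)
Move 3: P1 pit0 -> P1=[0,6,1,4,2,6](2) P2=[7,3,3,2,3,3](0)
Move 4: P1 pit4 -> P1=[0,6,1,4,0,7](3) P2=[7,3,3,2,3,3](0)

Answer: 3 0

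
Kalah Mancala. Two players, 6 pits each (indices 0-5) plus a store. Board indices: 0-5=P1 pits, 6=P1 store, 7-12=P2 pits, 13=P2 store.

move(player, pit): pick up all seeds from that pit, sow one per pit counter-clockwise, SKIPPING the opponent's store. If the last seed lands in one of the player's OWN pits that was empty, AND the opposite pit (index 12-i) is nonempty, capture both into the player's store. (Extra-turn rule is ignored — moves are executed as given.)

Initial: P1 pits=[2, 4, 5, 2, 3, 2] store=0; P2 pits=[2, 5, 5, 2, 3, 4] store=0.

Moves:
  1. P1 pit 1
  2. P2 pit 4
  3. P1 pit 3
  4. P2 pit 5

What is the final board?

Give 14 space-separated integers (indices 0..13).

Move 1: P1 pit1 -> P1=[2,0,6,3,4,3](0) P2=[2,5,5,2,3,4](0)
Move 2: P2 pit4 -> P1=[3,0,6,3,4,3](0) P2=[2,5,5,2,0,5](1)
Move 3: P1 pit3 -> P1=[3,0,6,0,5,4](1) P2=[2,5,5,2,0,5](1)
Move 4: P2 pit5 -> P1=[4,1,7,1,5,4](1) P2=[2,5,5,2,0,0](2)

Answer: 4 1 7 1 5 4 1 2 5 5 2 0 0 2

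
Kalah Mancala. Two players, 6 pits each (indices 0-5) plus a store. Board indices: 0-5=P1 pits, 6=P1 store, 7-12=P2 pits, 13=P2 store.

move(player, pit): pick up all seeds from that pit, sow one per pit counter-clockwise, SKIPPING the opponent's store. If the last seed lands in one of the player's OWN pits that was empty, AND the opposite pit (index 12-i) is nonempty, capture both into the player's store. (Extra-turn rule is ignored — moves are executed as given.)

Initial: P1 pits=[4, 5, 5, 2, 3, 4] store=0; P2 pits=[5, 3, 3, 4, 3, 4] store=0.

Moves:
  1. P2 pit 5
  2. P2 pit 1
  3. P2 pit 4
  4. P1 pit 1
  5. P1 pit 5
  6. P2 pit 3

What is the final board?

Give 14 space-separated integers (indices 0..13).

Answer: 7 1 8 3 4 0 2 7 2 5 0 1 2 3

Derivation:
Move 1: P2 pit5 -> P1=[5,6,6,2,3,4](0) P2=[5,3,3,4,3,0](1)
Move 2: P2 pit1 -> P1=[5,6,6,2,3,4](0) P2=[5,0,4,5,4,0](1)
Move 3: P2 pit4 -> P1=[6,7,6,2,3,4](0) P2=[5,0,4,5,0,1](2)
Move 4: P1 pit1 -> P1=[6,0,7,3,4,5](1) P2=[6,1,4,5,0,1](2)
Move 5: P1 pit5 -> P1=[6,0,7,3,4,0](2) P2=[7,2,5,6,0,1](2)
Move 6: P2 pit3 -> P1=[7,1,8,3,4,0](2) P2=[7,2,5,0,1,2](3)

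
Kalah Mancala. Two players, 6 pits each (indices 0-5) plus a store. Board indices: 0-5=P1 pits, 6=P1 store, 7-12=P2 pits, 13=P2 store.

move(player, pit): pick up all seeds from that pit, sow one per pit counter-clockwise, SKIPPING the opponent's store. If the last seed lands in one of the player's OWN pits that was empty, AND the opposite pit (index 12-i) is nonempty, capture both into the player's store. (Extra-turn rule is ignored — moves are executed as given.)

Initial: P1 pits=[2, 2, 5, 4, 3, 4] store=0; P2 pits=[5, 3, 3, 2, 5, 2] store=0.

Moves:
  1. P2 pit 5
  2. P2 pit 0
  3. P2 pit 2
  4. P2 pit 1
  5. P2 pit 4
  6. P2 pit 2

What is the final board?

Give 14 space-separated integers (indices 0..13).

Move 1: P2 pit5 -> P1=[3,2,5,4,3,4](0) P2=[5,3,3,2,5,0](1)
Move 2: P2 pit0 -> P1=[0,2,5,4,3,4](0) P2=[0,4,4,3,6,0](5)
Move 3: P2 pit2 -> P1=[0,2,5,4,3,4](0) P2=[0,4,0,4,7,1](6)
Move 4: P2 pit1 -> P1=[0,2,5,4,3,4](0) P2=[0,0,1,5,8,2](6)
Move 5: P2 pit4 -> P1=[1,3,6,5,4,5](0) P2=[0,0,1,5,0,3](7)
Move 6: P2 pit2 -> P1=[1,3,6,5,4,5](0) P2=[0,0,0,6,0,3](7)

Answer: 1 3 6 5 4 5 0 0 0 0 6 0 3 7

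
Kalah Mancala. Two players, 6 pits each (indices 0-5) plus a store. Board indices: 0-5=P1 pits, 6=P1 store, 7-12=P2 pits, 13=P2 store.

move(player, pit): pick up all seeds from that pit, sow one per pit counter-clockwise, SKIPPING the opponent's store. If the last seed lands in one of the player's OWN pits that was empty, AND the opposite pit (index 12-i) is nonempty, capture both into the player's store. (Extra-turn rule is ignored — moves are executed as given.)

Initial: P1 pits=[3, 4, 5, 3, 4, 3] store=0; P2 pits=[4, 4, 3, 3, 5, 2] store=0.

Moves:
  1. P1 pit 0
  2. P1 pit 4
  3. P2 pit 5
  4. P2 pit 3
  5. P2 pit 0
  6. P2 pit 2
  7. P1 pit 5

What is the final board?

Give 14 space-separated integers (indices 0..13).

Answer: 1 5 6 4 0 0 2 1 7 1 2 8 3 3

Derivation:
Move 1: P1 pit0 -> P1=[0,5,6,4,4,3](0) P2=[4,4,3,3,5,2](0)
Move 2: P1 pit4 -> P1=[0,5,6,4,0,4](1) P2=[5,5,3,3,5,2](0)
Move 3: P2 pit5 -> P1=[1,5,6,4,0,4](1) P2=[5,5,3,3,5,0](1)
Move 4: P2 pit3 -> P1=[1,5,6,4,0,4](1) P2=[5,5,3,0,6,1](2)
Move 5: P2 pit0 -> P1=[1,5,6,4,0,4](1) P2=[0,6,4,1,7,2](2)
Move 6: P2 pit2 -> P1=[1,5,6,4,0,4](1) P2=[0,6,0,2,8,3](3)
Move 7: P1 pit5 -> P1=[1,5,6,4,0,0](2) P2=[1,7,1,2,8,3](3)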